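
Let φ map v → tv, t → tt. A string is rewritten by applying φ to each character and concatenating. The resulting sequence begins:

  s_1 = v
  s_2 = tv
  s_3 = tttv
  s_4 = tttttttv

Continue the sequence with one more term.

Apply φ to tttttttv symbol by symbol: t→tt, t→tt, t→tt, t→tt, t→tt, t→tt, t→tt, v→tv; joined: tt tt tt tt tt tt tt tv.

tttttttttttttttv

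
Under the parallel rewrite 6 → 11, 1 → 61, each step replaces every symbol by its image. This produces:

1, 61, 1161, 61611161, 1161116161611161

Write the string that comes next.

Replace each of the 16 characters of 1161116161611161 in place — 61 61 11 61 61 61 11 61 11 61 11 61 61 61 11 61 — and concatenate.

61611161616111611161116161611161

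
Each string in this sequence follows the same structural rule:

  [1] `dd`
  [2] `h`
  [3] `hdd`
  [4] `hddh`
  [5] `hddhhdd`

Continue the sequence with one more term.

hddhhddhddh

Each term (from the third on) is the previous term followed by the one before it: term 3 = h·dd = hdd.
Continuing: hddhhdd · hddh gives term 6.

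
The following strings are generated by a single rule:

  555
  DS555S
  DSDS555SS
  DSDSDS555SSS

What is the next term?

s(k+1) = DS·s(k)·S, so each term gains DS as a prefix and S as a suffix.
So the next term is DS·DSDSDS555SSS·S.

DSDSDSDS555SSSS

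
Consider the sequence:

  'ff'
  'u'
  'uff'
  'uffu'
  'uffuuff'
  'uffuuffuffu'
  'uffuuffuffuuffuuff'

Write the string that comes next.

From term 3 onward, concatenate the last term with the second-to-last: u·ff = uff, uff·u = uffu, …
Continuing: uffuuffuffuuffuuff · uffuuffuffu gives term 8.

uffuuffuffuuffuuffuffuuffuffu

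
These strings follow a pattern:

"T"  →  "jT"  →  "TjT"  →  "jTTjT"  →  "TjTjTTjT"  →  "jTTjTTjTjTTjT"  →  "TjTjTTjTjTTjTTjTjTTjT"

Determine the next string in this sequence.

From term 3 onward, concatenate the second-to-last term with the last: T·jT = TjT, jT·TjT = jTTjT, …
The next term joins jTTjTTjTjTTjT and TjTjTTjTjTTjTTjTjTTjT.

jTTjTTjTjTTjTTjTjTTjTjTTjTTjTjTTjT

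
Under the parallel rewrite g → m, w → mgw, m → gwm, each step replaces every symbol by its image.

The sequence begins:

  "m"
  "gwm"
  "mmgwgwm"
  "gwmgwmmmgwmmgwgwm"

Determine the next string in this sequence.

Rewriting the 17 symbols of gwmgwmmmgwmmgwgwm one by one yields m mgw gwm m mgw gwm gwm gwm m mgw gwm gwm m mgw m mgw gwm; concatenated:

mmgwgwmmmgwgwmgwmgwmmmgwgwmgwmmmgwmmgwgwm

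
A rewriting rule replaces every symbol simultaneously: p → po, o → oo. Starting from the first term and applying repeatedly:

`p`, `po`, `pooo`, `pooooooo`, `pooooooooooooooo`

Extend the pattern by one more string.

Rewriting the 16 symbols of pooooooooooooooo one by one yields po oo oo oo oo oo oo oo oo oo oo oo oo oo oo oo; concatenated:

pooooooooooooooooooooooooooooooo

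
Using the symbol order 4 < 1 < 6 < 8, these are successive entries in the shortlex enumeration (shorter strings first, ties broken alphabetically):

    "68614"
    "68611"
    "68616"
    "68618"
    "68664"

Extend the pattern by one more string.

The successor of 68664 increments the rightmost position that isn't already 8 and resets every position after it to 4.

68661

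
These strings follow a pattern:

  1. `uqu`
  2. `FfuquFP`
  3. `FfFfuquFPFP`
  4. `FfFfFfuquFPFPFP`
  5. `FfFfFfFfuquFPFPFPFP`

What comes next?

FfFfFfFfFfuquFPFPFPFPFP

Every step adds Ff to the front and FP to the end of the previous string.
So the next term is Ff·FfFfFfFfuquFPFPFPFP·FP.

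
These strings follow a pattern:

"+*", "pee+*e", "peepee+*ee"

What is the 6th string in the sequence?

peepeepeepeepee+*eeeee

Every step adds pee to the front and e to the end of the previous string.
From peepee+*ee, 3 further steps: peepee+*ee → peepeepee+*eee → peepeepeepee+*eeee → (answer).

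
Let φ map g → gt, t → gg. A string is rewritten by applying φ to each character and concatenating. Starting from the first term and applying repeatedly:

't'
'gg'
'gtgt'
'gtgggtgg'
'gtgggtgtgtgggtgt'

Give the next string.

Rewriting the 16 symbols of gtgggtgtgtgggtgt one by one yields gt gg gt gt gt gg gt gg gt gg gt gt gt gg gt gg; concatenated:

gtgggtgtgtgggtgggtgggtgtgtgggtgg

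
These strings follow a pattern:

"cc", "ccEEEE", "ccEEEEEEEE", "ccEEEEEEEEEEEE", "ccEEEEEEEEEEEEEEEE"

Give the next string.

ccEEEEEEEEEEEEEEEEEEEE

Each term is the previous one with EEEE appended.
So the next term is ccEEEEEEEEEEEEEEEE·EEEE.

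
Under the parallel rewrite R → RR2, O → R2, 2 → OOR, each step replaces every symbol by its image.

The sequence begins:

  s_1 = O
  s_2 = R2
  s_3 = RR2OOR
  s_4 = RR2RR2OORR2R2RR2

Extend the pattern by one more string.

Replace each of the 16 characters of RR2RR2OORR2R2RR2 in place — RR2 RR2 OOR RR2 RR2 OOR R2 R2 RR2 RR2 OOR RR2 OOR RR2 RR2 OOR — and concatenate.

RR2RR2OORRR2RR2OORR2R2RR2RR2OORRR2OORRR2RR2OOR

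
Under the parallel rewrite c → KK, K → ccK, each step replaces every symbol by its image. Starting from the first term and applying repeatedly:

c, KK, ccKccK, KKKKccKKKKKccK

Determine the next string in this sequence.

Rewriting the 14 symbols of KKKKccKKKKKccK one by one yields ccK ccK ccK ccK KK KK ccK ccK ccK ccK ccK KK KK ccK; concatenated:

ccKccKccKccKKKKKccKccKccKccKccKKKKKccK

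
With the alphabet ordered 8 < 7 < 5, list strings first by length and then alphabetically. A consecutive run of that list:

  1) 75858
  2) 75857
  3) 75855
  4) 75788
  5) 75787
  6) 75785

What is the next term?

The successor of 75785 increments the rightmost position that isn't already 5 and resets every position after it to 8.

75778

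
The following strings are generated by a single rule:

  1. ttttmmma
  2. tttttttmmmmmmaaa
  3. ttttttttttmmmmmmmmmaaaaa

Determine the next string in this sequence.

Each string has the form t^{3n+1} m^{3n} a^{2n-1} (n = 1, 2, …).
At n = 4 the blocks have lengths 13, 12, 7.

tttttttttttttmmmmmmmmmmmmaaaaaaa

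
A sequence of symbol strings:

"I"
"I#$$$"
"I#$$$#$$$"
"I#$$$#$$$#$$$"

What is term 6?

Every step adds #$$$ to the end: s(k+1) = s(k)·#$$$.
From I#$$$#$$$#$$$, 2 further steps: I#$$$#$$$#$$$ → I#$$$#$$$#$$$#$$$ → (answer).

I#$$$#$$$#$$$#$$$#$$$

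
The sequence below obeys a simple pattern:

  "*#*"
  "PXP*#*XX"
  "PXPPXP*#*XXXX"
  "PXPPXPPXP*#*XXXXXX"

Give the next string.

PXPPXPPXPPXP*#*XXXXXXXX

Each term wraps the previous one in PXP on the left and XX on the right.
So the next term is PXP·PXPPXPPXP*#*XXXXXX·XX.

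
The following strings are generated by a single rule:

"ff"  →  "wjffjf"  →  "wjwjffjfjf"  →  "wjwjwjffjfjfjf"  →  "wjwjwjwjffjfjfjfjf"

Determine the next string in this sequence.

wjwjwjwjwjffjfjfjfjfjf

s(k+1) = wj·s(k)·jf, so each term gains wj as a prefix and jf as a suffix.
So the next term is wj·wjwjwjwjffjfjfjfjf·jf.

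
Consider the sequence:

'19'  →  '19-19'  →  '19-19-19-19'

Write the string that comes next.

s(k+1) = s(k)·-·s(k) — each term doubles the last with '-' between the halves.
One more doubling of 19-19-19-19 gives the answer.

19-19-19-19-19-19-19-19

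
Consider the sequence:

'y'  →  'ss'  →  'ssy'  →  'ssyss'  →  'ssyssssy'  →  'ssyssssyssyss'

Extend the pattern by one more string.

ssyssssyssyssssyssssy

From term 3 onward, concatenate the last term with the second-to-last: ss·y = ssy, ssy·ss = ssyss, …
The next term joins ssyssssyssyss and ssyssssy.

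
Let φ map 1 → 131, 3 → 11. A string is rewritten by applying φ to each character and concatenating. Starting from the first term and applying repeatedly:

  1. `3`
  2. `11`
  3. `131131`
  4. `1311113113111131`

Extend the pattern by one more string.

Rewriting the 16 symbols of 1311113113111131 one by one yields 131 11 131 131 131 131 11 131 131 11 131 131 131 131 11 131; concatenated:

13111131131131131111311311113113113113111131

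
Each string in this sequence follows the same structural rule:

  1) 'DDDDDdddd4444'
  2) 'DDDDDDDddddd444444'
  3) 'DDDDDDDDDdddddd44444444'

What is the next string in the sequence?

DDDDDDDDDDDddddddd4444444444

The n-th term is 2n+1 D's then n+2 d's then 2n 4's, where the shown terms are n = 2, 3, 4.
For the next term, n = 5, so the run lengths are 11, 7, 10.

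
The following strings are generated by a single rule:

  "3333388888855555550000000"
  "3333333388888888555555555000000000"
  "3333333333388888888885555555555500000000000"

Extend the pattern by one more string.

3333333333333388888888888855555555555550000000000000

Term n consists of 3n-1 3's, followed by 2n+2 8's, followed by 2n+3 5's, followed by 2n+3 0's, where the shown terms are n = 2, 3, 4.
Setting n = 5 gives 14, 12, 13, 13 characters in each block.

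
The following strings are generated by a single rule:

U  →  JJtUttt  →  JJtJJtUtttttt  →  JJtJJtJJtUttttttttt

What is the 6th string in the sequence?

s(k+1) = JJt·s(k)·ttt, so each term gains JJt as a prefix and ttt as a suffix.
From JJtJJtJJtUttttttttt, 2 further steps: JJtJJtJJtUttttttttt → JJtJJtJJtJJtUtttttttttttt → (answer).

JJtJJtJJtJJtJJtUttttttttttttttt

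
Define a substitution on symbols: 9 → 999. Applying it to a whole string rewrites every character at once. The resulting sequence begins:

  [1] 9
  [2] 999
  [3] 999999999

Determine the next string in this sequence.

999999999999999999999999999

Expanding 999999999: 9→999, 9→999, 9→999, 9→999, 9→999, 9→999, 9→999, 9→999, 9→999. Concatenated: 999 999 999 999 999 999 999 999 999.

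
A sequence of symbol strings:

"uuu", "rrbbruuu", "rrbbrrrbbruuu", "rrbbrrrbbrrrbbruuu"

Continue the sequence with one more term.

The strings grow by a fixed prefix rrbbr each time.
Applying this once more to rrbbrrrbbrrrbbruuu:

rrbbrrrbbrrrbbrrrbbruuu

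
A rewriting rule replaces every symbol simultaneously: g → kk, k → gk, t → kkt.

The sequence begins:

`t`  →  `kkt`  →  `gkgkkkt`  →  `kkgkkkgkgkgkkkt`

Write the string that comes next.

Rewriting the 15 symbols of kkgkkkgkgkgkkkt one by one yields gk gk kk gk gk gk kk gk kk gk kk gk gk gk kkt; concatenated:

gkgkkkgkgkgkkkgkkkgkkkgkgkgkkkt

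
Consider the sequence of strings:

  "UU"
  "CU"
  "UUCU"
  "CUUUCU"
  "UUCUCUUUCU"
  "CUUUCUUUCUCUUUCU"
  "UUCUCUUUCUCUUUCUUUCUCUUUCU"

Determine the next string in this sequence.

This is a Fibonacci-style word recurrence s(k) = s(k−2)·s(k−1): e.g. UU·CU = UUCU.
The next term joins CUUUCUUUCUCUUUCU and UUCUCUUUCUCUUUCUUUCUCUUUCU.

CUUUCUUUCUCUUUCUUUCUCUUUCUCUUUCUUUCUCUUUCU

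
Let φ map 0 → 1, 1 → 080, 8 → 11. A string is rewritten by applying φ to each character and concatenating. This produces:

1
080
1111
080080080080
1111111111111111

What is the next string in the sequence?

Rewriting the 16 symbols of 1111111111111111 one by one yields 080 080 080 080 080 080 080 080 080 080 080 080 080 080 080 080; concatenated:

080080080080080080080080080080080080080080080080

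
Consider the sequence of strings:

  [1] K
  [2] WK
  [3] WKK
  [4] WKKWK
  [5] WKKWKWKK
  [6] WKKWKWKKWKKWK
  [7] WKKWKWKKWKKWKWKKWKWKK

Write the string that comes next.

From term 3 onward, concatenate the last term with the second-to-last: WK·K = WKK, WKK·WK = WKKWK, …
Continuing: WKKWKWKKWKKWKWKKWKWKK · WKKWKWKKWKKWK gives term 8.

WKKWKWKKWKKWKWKKWKWKKWKKWKWKKWKKWK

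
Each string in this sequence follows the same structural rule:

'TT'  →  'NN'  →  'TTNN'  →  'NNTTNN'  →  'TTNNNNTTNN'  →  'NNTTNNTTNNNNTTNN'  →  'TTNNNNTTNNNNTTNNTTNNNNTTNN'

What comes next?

Each term (from the third on) is the two preceding terms concatenated in order: term 3 = TT·NN = TTNN.
The next term joins NNTTNNTTNNNNTTNN and TTNNNNTTNNNNTTNNTTNNNNTTNN.

NNTTNNTTNNNNTTNNTTNNNNTTNNNNTTNNTTNNNNTTNN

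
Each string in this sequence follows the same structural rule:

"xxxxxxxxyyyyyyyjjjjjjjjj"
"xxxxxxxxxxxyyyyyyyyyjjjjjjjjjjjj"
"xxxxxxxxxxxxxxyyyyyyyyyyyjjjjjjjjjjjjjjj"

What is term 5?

The n-th term is 3n+2 x's then 2n+3 y's then 3n+3 j's, where the shown terms are n = 2, 3, 4.
Setting n = 6 gives 20, 15, 21 characters in each block.

xxxxxxxxxxxxxxxxxxxxyyyyyyyyyyyyyyyjjjjjjjjjjjjjjjjjjjjj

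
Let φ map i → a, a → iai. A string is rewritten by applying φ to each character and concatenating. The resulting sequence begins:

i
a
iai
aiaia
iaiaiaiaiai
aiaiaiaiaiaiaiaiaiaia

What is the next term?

φ(aiaiaiaiaiaiaiaiaiaia) expands symbol-by-symbol to iai a iai a iai a iai a iai a iai a iai a iai a iai a iai a iai; joining the 21 pieces gives the next term.

iaiaiaiaiaiaiaiaiaiaiaiaiaiaiaiaiaiaiaiaiai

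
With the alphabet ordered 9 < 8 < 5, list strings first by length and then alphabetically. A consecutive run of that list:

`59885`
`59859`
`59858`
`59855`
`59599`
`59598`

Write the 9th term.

59588

Advancing 3 positions from 59598 through 59598 → 59595 → 59589 reaches term 9.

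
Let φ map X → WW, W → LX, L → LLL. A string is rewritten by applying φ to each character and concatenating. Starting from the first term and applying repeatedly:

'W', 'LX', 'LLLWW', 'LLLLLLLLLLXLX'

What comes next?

Replace each of the 13 characters of LLLLLLLLLLXLX in place — LLL LLL LLL LLL LLL LLL LLL LLL LLL LLL WW LLL WW — and concatenate.

LLLLLLLLLLLLLLLLLLLLLLLLLLLLLLWWLLLWW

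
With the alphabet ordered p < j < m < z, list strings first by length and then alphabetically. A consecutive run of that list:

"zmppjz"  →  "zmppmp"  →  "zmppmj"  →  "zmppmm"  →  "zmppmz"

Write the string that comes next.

zmppzp

Find the rightmost character of zmppmz below z, bump it to the next letter, and reset everything to its right to p.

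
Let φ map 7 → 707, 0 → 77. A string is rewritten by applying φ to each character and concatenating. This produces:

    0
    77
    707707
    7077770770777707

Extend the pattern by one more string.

Applying the rule to each of the 16 symbols of 7077770770777707 gives the pieces 707 77 707 707 707 707 77 707 707 77 707 707 707 707 77 707, which concatenate to the answer.

70777707707707707777077077770770770770777707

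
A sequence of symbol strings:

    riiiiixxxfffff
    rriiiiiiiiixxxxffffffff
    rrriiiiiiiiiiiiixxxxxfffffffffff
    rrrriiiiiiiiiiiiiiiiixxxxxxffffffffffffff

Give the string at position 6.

Each string has the form r^{n} i^{4n+1} x^{n+2} f^{3n+2} (n = 1, 2, …).
At n = 6 the blocks have lengths 6, 25, 8, 20.

rrrrrriiiiiiiiiiiiiiiiiiiiiiiiixxxxxxxxffffffffffffffffffff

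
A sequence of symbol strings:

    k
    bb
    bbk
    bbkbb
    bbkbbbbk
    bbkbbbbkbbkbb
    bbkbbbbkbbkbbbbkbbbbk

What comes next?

From term 3 onward, concatenate the last term with the second-to-last: bb·k = bbk, bbk·bb = bbkbb, …
Continuing: bbkbbbbkbbkbbbbkbbbbk · bbkbbbbkbbkbb gives term 8.

bbkbbbbkbbkbbbbkbbbbkbbkbbbbkbbkbb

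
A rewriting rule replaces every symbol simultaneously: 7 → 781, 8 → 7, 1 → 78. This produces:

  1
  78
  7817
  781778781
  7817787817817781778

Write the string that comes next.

Applying the rule to each of the 19 symbols of 7817787817817781778 gives the pieces 781 7 78 781 781 7 781 7 78 781 7 78 781 781 7 78 781 781 7, which concatenate to the answer.

78177878178177817787817787817817787817817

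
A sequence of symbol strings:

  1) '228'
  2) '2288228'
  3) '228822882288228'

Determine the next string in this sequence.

2288228822882288228822882288228

Every step duplicates the string with '8' between the halves.
One more doubling of 228822882288228 gives the answer.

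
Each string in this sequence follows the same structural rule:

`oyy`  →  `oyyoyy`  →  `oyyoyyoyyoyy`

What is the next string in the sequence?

s(k+1) = s(k)·s(k) — each term doubles the last.
Doubling oyyoyyoyyoyy:

oyyoyyoyyoyyoyyoyyoyyoyy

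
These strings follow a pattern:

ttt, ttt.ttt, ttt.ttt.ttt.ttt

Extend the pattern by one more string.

Each string is two copies of the previous one joined by '.'.
Doubling ttt.ttt.ttt.ttt with '.' between the halves:

ttt.ttt.ttt.ttt.ttt.ttt.ttt.ttt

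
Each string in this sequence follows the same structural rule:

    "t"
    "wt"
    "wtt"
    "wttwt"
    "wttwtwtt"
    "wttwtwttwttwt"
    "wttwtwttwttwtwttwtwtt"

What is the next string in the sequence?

From term 3 onward, concatenate the last term with the second-to-last: wt·t = wtt, wtt·wt = wttwt, …
So term 8 is wttwtwttwttwtwttwtwtt·wttwtwttwttwt.

wttwtwttwttwtwttwtwttwttwtwttwttwt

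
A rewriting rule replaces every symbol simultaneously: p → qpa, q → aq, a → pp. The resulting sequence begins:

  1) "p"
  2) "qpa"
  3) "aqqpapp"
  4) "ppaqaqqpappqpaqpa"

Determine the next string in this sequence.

Replace each of the 17 characters of ppaqaqqpappqpaqpa in place — qpa qpa pp aq pp aq aq qpa pp qpa qpa aq qpa pp aq qpa pp — and concatenate.

qpaqpappaqppaqaqqpappqpaqpaaqqpappaqqpapp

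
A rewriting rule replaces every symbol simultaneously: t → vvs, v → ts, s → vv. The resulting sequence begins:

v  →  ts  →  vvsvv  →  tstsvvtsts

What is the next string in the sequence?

vvsvvvvsvvtstsvvsvvvvsvv

Apply φ to tstsvvtsts symbol by symbol: t→vvs, s→vv, t→vvs, s→vv, v→ts, v→ts, t→vvs, s→vv, t→vvs, s→vv; joined: vvs vv vvs vv ts ts vvs vv vvs vv.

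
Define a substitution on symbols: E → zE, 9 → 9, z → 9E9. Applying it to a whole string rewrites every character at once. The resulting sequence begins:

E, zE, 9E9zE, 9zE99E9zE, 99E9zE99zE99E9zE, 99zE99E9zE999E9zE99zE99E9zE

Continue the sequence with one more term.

999E9zE99zE99E9zE999zE99E9zE999E9zE99zE99E9zE

Applying the rule to each of the 27 symbols of 99zE99E9zE999E9zE99zE99E9zE gives the pieces 9 9 9E9 zE 9 9 zE 9 9E9 zE 9 9 9 zE 9 9E9 zE 9 9 9E9 zE 9 9 zE 9 9E9 zE, which concatenate to the answer.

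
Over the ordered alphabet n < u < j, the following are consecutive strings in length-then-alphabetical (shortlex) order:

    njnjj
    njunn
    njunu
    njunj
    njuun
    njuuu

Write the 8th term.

njujn

Advancing 2 positions from njuuu through njuuu → njuuj reaches term 8.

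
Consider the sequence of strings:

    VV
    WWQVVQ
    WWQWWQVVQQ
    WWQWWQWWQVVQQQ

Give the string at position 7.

WWQWWQWWQWWQWWQWWQVVQQQQQQ

s(k+1) = WWQ·s(k)·Q, so each term gains WWQ as a prefix and Q as a suffix.
From WWQWWQWWQVVQQQ, 3 further steps: WWQWWQWWQVVQQQ → WWQWWQWWQWWQVVQQQQ → WWQWWQWWQWWQWWQVVQQQQQ → (answer).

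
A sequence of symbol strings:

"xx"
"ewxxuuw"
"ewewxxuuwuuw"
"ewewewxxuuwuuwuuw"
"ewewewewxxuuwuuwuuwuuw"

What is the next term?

ewewewewewxxuuwuuwuuwuuwuuw

s(k+1) = ew·s(k)·uuw, so each term gains ew as a prefix and uuw as a suffix.
So the next term is ew·ewewewewxxuuwuuwuuwuuw·uuw.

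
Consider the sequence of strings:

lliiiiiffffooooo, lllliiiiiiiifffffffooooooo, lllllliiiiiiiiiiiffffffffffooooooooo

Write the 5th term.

lllllllllliiiiiiiiiiiiiiiiiffffffffffffffffooooooooooooo

The n-th term is 2n l's then 3n+2 i's then 3n+1 f's then 2n+3 o's (n = 1, 2, …).
At n = 5 the blocks have lengths 10, 17, 16, 13.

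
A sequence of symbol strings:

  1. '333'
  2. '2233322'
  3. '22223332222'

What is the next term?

s(k+1) = 22·s(k)·22, so each term gains 22 as a prefix and 22 as a suffix.
Applying this once more to 22223332222:

222222333222222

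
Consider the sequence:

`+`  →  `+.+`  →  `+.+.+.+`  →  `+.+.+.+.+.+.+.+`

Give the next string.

+.+.+.+.+.+.+.+.+.+.+.+.+.+.+.+

Each string is two copies of the previous one joined by '.'.
So the next term is two copies of +.+.+.+.+.+.+.+ with '.' between the halves.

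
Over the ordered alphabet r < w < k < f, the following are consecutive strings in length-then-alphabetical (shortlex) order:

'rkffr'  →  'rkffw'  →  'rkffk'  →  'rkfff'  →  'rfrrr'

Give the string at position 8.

rfrrf

Advancing 3 positions from rfrrr through rfrrr → rfrrw → rfrrk reaches term 8.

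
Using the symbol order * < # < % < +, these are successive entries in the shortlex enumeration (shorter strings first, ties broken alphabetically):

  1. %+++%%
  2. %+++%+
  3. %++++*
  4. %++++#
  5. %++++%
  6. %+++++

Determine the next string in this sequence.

Find the rightmost character of %+++++ below +, bump it to the next letter, and reset everything to its right to *.

+*****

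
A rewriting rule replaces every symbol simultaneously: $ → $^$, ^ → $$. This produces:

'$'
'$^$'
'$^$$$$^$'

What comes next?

Expanding $^$$$$^$: $→$^$, ^→$$, $→$^$, $→$^$, $→$^$, $→$^$, ^→$$, $→$^$. Concatenated: $^$ $$ $^$ $^$ $^$ $^$ $$ $^$.

$^$$$$^$$^$$^$$^$$$$^$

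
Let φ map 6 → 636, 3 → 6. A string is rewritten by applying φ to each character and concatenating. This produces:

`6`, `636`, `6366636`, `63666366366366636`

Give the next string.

φ(63666366366366636) expands symbol-by-symbol to 636 6 636 636 636 6 636 636 6 636 636 6 636 636 636 6 636; joining the 17 pieces gives the next term.

63666366366366636636663663666366366366636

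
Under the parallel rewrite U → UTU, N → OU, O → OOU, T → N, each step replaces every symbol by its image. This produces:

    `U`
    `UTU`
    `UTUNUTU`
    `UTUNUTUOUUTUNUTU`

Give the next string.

Rewriting the 16 symbols of UTUNUTUOUUTUNUTU one by one yields UTU N UTU OU UTU N UTU OOU UTU UTU N UTU OU UTU N UTU; concatenated:

UTUNUTUOUUTUNUTUOOUUTUUTUNUTUOUUTUNUTU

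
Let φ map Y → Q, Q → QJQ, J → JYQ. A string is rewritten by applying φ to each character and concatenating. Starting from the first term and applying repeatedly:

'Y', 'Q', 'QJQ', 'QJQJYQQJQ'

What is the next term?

QJQJYQQJQJYQQQJQQJQJYQQJQ

Expanding QJQJYQQJQ: Q→QJQ, J→JYQ, Q→QJQ, J→JYQ, Y→Q, Q→QJQ, Q→QJQ, J→JYQ, Q→QJQ. Concatenated: QJQ JYQ QJQ JYQ Q QJQ QJQ JYQ QJQ.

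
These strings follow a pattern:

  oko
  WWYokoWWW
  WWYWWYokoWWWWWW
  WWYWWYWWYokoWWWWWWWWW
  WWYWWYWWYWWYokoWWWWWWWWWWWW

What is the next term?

Each term wraps the previous one in WWY on the left and WWW on the right.
So the next term is WWY·WWYWWYWWYWWYokoWWWWWWWWWWWW·WWW.

WWYWWYWWYWWYWWYokoWWWWWWWWWWWWWWW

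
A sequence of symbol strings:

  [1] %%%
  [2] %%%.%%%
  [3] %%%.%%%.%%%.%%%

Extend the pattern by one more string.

Each string is two copies of the previous one joined by '.'.
So the next term is two copies of %%%.%%%.%%%.%%% with '.' between the halves.

%%%.%%%.%%%.%%%.%%%.%%%.%%%.%%%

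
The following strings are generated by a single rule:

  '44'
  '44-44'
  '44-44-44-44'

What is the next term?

s(k+1) = s(k)·-·s(k) — each term doubles the last with '-' between the halves.
Doubling 44-44-44-44 with '-' between the halves:

44-44-44-44-44-44-44-44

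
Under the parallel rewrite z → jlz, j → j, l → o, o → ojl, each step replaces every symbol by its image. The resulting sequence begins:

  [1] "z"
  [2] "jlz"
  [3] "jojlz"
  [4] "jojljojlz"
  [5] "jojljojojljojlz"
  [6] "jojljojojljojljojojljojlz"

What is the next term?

jojljojojljojljojojljojojljojljojojljojlz

Replace each of the 25 characters of jojljojojljojljojojljojlz in place — j ojl j o j ojl j ojl j o j ojl j o j ojl j ojl j o j ojl j o jlz — and concatenate.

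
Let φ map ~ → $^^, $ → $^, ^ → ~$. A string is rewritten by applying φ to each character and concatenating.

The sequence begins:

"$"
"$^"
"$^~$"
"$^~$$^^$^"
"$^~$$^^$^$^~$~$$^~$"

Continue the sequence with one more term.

$^~$$^^$^$^~$~$$^~$$^~$$^^$^$^^$^$^~$$^^$^

Applying the rule to each of the 19 symbols of $^~$$^^$^$^~$~$$^~$ gives the pieces $^ ~$ $^^ $^ $^ ~$ ~$ $^ ~$ $^ ~$ $^^ $^ $^^ $^ $^ ~$ $^^ $^, which concatenate to the answer.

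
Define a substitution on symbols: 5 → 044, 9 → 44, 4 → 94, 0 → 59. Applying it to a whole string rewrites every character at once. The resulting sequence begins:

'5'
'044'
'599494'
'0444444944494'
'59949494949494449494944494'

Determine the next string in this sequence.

Replace each of the 26 characters of 59949494949494449494944494 in place — 044 44 44 94 44 94 44 94 44 94 44 94 44 94 94 94 44 94 44 94 44 94 94 94 44 94 — and concatenate.

04444449444944494449444944494949444944494449494944494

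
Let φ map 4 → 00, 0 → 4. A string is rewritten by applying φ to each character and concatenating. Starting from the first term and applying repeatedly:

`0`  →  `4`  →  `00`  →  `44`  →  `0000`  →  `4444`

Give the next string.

Rewriting each symbol of 4444: 4→00, 4→00, 4→00, 4→00, which concatenates to 00 00 00 00.

00000000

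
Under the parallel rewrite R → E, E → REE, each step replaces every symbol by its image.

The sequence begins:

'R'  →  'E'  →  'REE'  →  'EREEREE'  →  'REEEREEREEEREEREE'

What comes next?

Rewriting the 17 symbols of REEEREEREEEREEREE one by one yields E REE REE REE E REE REE E REE REE REE E REE REE E REE REE; concatenated:

EREEREEREEEREEREEEREEREEREEEREEREEEREEREE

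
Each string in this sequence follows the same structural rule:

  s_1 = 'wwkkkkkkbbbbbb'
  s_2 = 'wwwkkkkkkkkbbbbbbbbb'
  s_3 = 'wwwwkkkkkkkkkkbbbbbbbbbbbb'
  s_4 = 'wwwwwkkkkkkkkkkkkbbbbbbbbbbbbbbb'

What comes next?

wwwwwwkkkkkkkkkkkkkkbbbbbbbbbbbbbbbbbb

Reading off run lengths: w runs 2, 3, 4, 5; k runs 6, 8, 10, 12; b runs 6, 9, 12, 15 — each is linear in n, where the shown terms are n = 2, 3, 4, 5.
Setting n = 6 gives 6, 14, 18 characters in each block.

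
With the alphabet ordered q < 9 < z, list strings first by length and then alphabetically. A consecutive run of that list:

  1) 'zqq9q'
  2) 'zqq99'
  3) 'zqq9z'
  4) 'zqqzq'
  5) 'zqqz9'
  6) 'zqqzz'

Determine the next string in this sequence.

The successor of zqqzz increments the rightmost position that isn't already z and resets every position after it to q.

zq9qq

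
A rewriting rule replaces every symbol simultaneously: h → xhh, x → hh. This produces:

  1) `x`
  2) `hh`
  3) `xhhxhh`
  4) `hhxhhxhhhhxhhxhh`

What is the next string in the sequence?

Rewriting the 16 symbols of hhxhhxhhhhxhhxhh one by one yields xhh xhh hh xhh xhh hh xhh xhh xhh xhh hh xhh xhh hh xhh xhh; concatenated:

xhhxhhhhxhhxhhhhxhhxhhxhhxhhhhxhhxhhhhxhhxhh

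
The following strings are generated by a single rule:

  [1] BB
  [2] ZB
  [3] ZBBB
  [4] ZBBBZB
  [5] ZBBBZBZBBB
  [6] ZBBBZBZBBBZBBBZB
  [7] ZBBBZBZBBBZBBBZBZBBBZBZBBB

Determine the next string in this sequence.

ZBBBZBZBBBZBBBZBZBBBZBZBBBZBBBZBZBBBZBBBZB

From term 3 onward, concatenate the last term with the second-to-last: ZB·BB = ZBBB, ZBBB·ZB = ZBBBZB, …
Continuing: ZBBBZBZBBBZBBBZBZBBBZBZBBB · ZBBBZBZBBBZBBBZB gives term 8.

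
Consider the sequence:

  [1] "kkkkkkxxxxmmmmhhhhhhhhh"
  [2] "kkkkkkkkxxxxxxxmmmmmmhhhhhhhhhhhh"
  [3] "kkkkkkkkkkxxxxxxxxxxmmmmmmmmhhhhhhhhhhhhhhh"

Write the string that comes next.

kkkkkkkkkkkkxxxxxxxxxxxxxmmmmmmmmmmhhhhhhhhhhhhhhhhhh

Reading off run lengths: k runs 6, 8, 10; x runs 4, 7, 10; m runs 4, 6, 8; h runs 9, 12, 15 — each is linear in n, where the shown terms are n = 2, 3, 4.
At n = 5 the blocks have lengths 12, 13, 10, 18.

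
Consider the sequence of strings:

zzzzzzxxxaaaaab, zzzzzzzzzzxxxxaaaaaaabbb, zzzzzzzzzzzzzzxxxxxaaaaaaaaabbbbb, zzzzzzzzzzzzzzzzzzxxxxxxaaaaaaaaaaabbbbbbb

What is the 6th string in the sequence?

The n-th term is 4n+2 z's then n+2 x's then 2n+3 a's then 2n-1 b's (n = 1, 2, …).
For term 6, n = 6, so the run lengths are 26, 8, 15, 11.

zzzzzzzzzzzzzzzzzzzzzzzzzzxxxxxxxxaaaaaaaaaaaaaaabbbbbbbbbbb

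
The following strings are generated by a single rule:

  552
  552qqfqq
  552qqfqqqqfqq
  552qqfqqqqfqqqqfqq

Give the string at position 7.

552qqfqqqqfqqqqfqqqqfqqqqfqqqqfqq

Every step adds qqfqq to the end: s(k+1) = s(k)·qqfqq.
From 552qqfqqqqfqqqqfqq, 3 further steps: 552qqfqqqqfqqqqfqq → 552qqfqqqqfqqqqfqqqqfqq → 552qqfqqqqfqqqqfqqqqfqqqqfqq → (answer).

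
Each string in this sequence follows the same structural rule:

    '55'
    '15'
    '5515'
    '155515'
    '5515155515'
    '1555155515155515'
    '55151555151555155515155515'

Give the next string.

155515551515551555151555151555155515155515

Each term (from the third on) is the two preceding terms concatenated in order: term 3 = 55·15 = 5515.
So term 8 is 1555155515155515·55151555151555155515155515.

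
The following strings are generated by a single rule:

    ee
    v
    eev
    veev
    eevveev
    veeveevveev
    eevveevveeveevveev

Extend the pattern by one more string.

This is a Fibonacci-style word recurrence s(k) = s(k−2)·s(k−1): e.g. ee·v = eev.
So term 8 is veeveevveev·eevveevveeveevveev.

veeveevveeveevveevveeveevveev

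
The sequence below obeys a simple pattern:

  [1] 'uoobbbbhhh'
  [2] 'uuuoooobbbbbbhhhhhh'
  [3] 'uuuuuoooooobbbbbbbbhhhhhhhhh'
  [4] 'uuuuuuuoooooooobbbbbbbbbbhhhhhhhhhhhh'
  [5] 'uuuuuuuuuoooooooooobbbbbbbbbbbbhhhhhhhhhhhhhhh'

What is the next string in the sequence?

The n-th term is 2n-1 u's then 2n o's then 2n+2 b's then 3n h's (n = 1, 2, …).
At n = 6 the blocks have lengths 11, 12, 14, 18.

uuuuuuuuuuuoooooooooooobbbbbbbbbbbbbbhhhhhhhhhhhhhhhhhh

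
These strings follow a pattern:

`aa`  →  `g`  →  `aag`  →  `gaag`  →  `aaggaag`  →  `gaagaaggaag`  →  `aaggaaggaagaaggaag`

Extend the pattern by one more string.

gaagaaggaagaaggaaggaagaaggaag

Each term (from the third on) is the two preceding terms concatenated in order: term 3 = aa·g = aag.
The next term joins gaagaaggaag and aaggaaggaagaaggaag.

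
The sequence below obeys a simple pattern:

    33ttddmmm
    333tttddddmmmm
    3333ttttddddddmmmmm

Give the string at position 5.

Reading off run lengths: 3 runs 2, 3, 4; t runs 2, 3, 4; d runs 2, 4, 6; m runs 3, 4, 5 — each is linear in n (n = 1, 2, …).
Setting n = 5 gives 6, 6, 10, 7 characters in each block.

333333ttttttddddddddddmmmmmmm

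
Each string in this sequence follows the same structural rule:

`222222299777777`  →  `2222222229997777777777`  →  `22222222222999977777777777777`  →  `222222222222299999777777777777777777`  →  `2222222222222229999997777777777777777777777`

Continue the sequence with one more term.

Reading off run lengths: 2 runs 7, 9, 11, 13, 15; 9 runs 2, 3, 4, 5, 6; 7 runs 6, 10, 14, 18, 22 — each is linear in n, where the shown terms are n = 2, 3, 4, 5, 6.
Setting n = 7 gives 17, 7, 26 characters in each block.

22222222222222222999999977777777777777777777777777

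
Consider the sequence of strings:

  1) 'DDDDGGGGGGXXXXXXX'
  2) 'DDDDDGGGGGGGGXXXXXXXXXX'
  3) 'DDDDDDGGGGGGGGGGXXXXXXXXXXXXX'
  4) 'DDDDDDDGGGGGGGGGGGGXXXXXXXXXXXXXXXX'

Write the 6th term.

DDDDDDDDDGGGGGGGGGGGGGGGGXXXXXXXXXXXXXXXXXXXXXX

Each string has the form D^{n+1} G^{2n} X^{3n-2}, where the shown terms are n = 3, 4, 5, 6.
Setting n = 8 gives 9, 16, 22 characters in each block.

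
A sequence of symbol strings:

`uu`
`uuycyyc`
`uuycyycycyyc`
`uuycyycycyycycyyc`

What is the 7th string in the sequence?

Every step adds ycyyc to the end: s(k+1) = s(k)·ycyyc.
From uuycyycycyycycyyc, 3 further steps: uuycyycycyycycyyc → uuycyycycyycycyycycyyc → uuycyycycyycycyycycyycycyyc → (answer).

uuycyycycyycycyycycyycycyycycyyc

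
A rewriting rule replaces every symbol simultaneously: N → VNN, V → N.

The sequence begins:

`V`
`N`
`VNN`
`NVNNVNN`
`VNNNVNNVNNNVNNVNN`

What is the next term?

φ(VNNNVNNVNNNVNNVNN) expands symbol-by-symbol to N VNN VNN VNN N VNN VNN N VNN VNN VNN N VNN VNN N VNN VNN; joining the 17 pieces gives the next term.

NVNNVNNVNNNVNNVNNNVNNVNNVNNNVNNVNNNVNNVNN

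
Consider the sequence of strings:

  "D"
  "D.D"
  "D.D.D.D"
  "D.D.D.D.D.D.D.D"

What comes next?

Every step duplicates the string with '.' between the halves.
Doubling D.D.D.D.D.D.D.D with '.' between the halves:

D.D.D.D.D.D.D.D.D.D.D.D.D.D.D.D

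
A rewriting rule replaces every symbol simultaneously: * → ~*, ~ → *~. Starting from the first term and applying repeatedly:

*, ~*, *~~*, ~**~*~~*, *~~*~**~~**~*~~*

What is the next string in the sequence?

φ(*~~*~**~~**~*~~*) expands symbol-by-symbol to ~* *~ *~ ~* *~ ~* ~* *~ *~ ~* ~* *~ ~* *~ *~ ~*; joining the 16 pieces gives the next term.

~**~*~~**~~*~**~*~~*~**~~**~*~~*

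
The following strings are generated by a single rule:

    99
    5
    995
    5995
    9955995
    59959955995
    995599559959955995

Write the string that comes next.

From term 3 onward, concatenate the second-to-last term with the last: 99·5 = 995, 5·995 = 5995, …
The next term joins 59959955995 and 995599559959955995.

59959955995995599559959955995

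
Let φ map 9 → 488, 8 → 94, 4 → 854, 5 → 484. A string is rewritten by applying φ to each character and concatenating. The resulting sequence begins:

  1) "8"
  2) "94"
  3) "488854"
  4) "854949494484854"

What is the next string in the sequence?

944848544888544888544888548549485494484854

φ(854949494484854) expands symbol-by-symbol to 94 484 854 488 854 488 854 488 854 854 94 854 94 484 854; joining the 15 pieces gives the next term.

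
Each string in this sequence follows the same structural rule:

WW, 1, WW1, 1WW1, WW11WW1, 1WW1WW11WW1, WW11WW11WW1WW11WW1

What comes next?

1WW1WW11WW1WW11WW11WW1WW11WW1

This is a Fibonacci-style word recurrence s(k) = s(k−2)·s(k−1): e.g. WW·1 = WW1.
So term 8 is 1WW1WW11WW1·WW11WW11WW1WW11WW1.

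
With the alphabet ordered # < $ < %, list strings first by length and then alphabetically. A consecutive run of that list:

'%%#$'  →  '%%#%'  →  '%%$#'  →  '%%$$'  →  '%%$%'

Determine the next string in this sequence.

Find the rightmost character of %%$% below %, bump it to the next letter, and reset everything to its right to #.

%%%#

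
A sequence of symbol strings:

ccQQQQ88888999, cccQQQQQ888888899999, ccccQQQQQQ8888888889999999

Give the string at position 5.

Each string has the form c^{n+1} Q^{n+3} 8^{2n+3} 9^{2n+1} (n = 1, 2, …).
At n = 5 the blocks have lengths 6, 8, 13, 11.

ccccccQQQQQQQQ888888888888899999999999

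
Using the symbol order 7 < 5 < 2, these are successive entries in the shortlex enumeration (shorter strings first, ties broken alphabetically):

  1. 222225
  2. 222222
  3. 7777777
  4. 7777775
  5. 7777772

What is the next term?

7777757

Treat 7777772 as a base-3 numeral over the given alphabet and add one, carrying through any trailing 2's.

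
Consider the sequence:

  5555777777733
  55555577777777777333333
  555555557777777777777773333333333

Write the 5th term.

55555555555577777777777777777777777333333333333333333

The n-th term is 2n+2 5's then 4n+3 7's then 4n-2 3's (n = 1, 2, …).
At n = 5 the blocks have lengths 12, 23, 18.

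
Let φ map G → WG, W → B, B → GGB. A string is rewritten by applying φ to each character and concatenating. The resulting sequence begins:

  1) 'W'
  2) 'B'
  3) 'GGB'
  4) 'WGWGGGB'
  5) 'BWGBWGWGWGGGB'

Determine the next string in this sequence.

φ(BWGBWGWGWGGGB) expands symbol-by-symbol to GGB B WG GGB B WG B WG B WG WG WG GGB; joining the 13 pieces gives the next term.

GGBBWGGGBBWGBWGBWGWGWGGGB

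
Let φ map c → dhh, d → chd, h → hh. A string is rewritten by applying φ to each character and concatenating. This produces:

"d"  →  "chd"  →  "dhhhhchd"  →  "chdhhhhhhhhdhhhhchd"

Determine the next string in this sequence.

Rewriting the 19 symbols of chdhhhhhhhhdhhhhchd one by one yields dhh hh chd hh hh hh hh hh hh hh hh chd hh hh hh hh dhh hh chd; concatenated:

dhhhhchdhhhhhhhhhhhhhhhhchdhhhhhhhhdhhhhchd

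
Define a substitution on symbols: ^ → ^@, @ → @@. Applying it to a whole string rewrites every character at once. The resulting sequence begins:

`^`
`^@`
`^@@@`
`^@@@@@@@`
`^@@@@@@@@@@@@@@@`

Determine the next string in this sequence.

Applying the rule to each of the 16 symbols of ^@@@@@@@@@@@@@@@ gives the pieces ^@ @@ @@ @@ @@ @@ @@ @@ @@ @@ @@ @@ @@ @@ @@ @@, which concatenate to the answer.

^@@@@@@@@@@@@@@@@@@@@@@@@@@@@@@@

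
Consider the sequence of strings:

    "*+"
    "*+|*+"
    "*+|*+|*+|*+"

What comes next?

*+|*+|*+|*+|*+|*+|*+|*+

s(k+1) = s(k)·|·s(k) — each term doubles the last with '|' between the halves.
So the next term is two copies of *+|*+|*+|*+ with '|' between the halves.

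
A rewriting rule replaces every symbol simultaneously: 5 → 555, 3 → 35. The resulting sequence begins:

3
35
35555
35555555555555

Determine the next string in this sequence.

Rewriting the 14 symbols of 35555555555555 one by one yields 35 555 555 555 555 555 555 555 555 555 555 555 555 555; concatenated:

35555555555555555555555555555555555555555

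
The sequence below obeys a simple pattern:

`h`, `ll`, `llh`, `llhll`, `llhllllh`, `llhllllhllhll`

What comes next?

From term 3 onward, concatenate the last term with the second-to-last: ll·h = llh, llh·ll = llhll, …
The next term joins llhllllhllhll and llhllllh.

llhllllhllhllllhllllh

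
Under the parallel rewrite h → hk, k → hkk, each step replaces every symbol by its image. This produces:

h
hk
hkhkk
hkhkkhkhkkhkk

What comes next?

Applying the rule to each of the 13 symbols of hkhkkhkhkkhkk gives the pieces hk hkk hk hkk hkk hk hkk hk hkk hkk hk hkk hkk, which concatenate to the answer.

hkhkkhkhkkhkkhkhkkhkhkkhkkhkhkkhkk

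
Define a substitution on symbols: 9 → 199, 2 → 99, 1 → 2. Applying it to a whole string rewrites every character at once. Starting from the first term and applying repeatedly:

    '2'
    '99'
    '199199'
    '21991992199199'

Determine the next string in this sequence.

99219919921991999921991992199199

Applying the rule to each of the 14 symbols of 21991992199199 gives the pieces 99 2 199 199 2 199 199 99 2 199 199 2 199 199, which concatenate to the answer.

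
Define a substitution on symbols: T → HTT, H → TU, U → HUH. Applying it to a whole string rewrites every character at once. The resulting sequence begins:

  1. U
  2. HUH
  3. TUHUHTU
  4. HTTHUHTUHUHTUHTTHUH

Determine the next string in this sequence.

TUHTTHTTTUHUHTUHTTHUHTUHUHTUHTTHUHTUHTTHTTTUHUHTU

Replace each of the 19 characters of HTTHUHTUHUHTUHTTHUH in place — TU HTT HTT TU HUH TU HTT HUH TU HUH TU HTT HUH TU HTT HTT TU HUH TU — and concatenate.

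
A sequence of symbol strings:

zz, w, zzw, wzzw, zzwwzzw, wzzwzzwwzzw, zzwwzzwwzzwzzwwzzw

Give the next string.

Each term (from the third on) is the two preceding terms concatenated in order: term 3 = zz·w = zzw.
Continuing: wzzwzzwwzzw · zzwwzzwwzzwzzwwzzw gives term 8.

wzzwzzwwzzwzzwwzzwwzzwzzwwzzw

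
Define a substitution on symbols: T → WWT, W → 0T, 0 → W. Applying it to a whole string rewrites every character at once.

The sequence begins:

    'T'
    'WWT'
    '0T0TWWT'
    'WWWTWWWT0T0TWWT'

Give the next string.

0T0T0TWWT0T0T0TWWTWWWTWWWT0T0TWWT

Applying the rule to each of the 15 symbols of WWWTWWWT0T0TWWT gives the pieces 0T 0T 0T WWT 0T 0T 0T WWT W WWT W WWT 0T 0T WWT, which concatenate to the answer.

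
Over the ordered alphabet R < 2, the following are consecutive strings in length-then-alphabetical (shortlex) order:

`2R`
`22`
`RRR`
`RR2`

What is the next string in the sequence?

R2R

The successor of RR2 increments the rightmost position that isn't already 2 and resets every position after it to R.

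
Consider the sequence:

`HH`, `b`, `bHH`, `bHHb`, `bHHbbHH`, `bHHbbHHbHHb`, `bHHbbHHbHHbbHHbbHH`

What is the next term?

bHHbbHHbHHbbHHbbHHbHHbbHHbHHb

This is a Fibonacci-style word recurrence s(k) = s(k−1)·s(k−2): e.g. b·HH = bHH.
Continuing: bHHbbHHbHHbbHHbbHH · bHHbbHHbHHb gives term 8.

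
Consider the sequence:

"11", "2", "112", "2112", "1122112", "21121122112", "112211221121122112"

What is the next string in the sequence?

21121122112112211221121122112

From term 3 onward, concatenate the second-to-last term with the last: 11·2 = 112, 2·112 = 2112, …
The next term joins 21121122112 and 112211221121122112.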